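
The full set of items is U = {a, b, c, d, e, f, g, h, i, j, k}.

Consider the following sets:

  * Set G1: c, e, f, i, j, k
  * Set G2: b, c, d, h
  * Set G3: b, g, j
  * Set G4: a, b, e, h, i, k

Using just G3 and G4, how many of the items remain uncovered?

3

Union of G3, G4 = {a, b, e, g, h, i, j, k}.
Not covered: c, d, f — 3 items.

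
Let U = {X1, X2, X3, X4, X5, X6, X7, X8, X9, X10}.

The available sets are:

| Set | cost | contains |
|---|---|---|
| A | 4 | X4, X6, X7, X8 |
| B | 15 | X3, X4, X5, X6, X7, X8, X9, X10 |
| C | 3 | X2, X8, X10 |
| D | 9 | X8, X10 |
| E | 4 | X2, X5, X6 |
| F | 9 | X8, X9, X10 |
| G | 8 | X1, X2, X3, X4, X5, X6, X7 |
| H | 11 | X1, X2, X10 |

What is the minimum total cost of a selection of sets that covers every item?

17

F, G together cover every item (F ∪ G = {X1, X2, X3, X4, X5, X6, X7, X8, X9, X10}); total cost 9 + 8 = 17.
The greedy pick A, C, G, F costs 24; no covering selection beats 17.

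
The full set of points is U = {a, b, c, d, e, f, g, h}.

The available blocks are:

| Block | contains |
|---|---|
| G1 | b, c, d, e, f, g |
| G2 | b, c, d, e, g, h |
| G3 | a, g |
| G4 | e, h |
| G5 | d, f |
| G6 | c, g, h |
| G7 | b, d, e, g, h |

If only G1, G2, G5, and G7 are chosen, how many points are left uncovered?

1

Union of G1, G2, G5, G7 = {b, c, d, e, f, g, h}.
Not covered: a — 1 point.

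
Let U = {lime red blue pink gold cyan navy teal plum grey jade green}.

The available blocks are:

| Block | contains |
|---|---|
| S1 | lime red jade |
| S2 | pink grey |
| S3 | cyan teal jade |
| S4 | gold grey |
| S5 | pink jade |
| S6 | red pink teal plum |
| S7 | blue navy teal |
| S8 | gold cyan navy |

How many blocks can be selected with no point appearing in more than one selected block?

3

S4, S5, S7 are pairwise disjoint (S4={gold,grey}; S5={pink,jade}; S7={blue,navy,teal}).
Every remaining block overlaps one of these, and no 4 of the listed blocks are pairwise disjoint, so 3 is the maximum.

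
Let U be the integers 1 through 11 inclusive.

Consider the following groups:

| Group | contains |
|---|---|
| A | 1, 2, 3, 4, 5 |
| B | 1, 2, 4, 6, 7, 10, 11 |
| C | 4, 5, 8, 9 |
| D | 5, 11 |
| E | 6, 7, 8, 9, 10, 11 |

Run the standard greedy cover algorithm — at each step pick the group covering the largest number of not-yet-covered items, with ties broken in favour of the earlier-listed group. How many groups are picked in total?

3

Greedy: pick B (covers 7 new) → pick C (covers 3 new) → pick A (covers 1 new). Total picks: 3.
(The true minimum cover uses only 2 groups, so greedy is not optimal here.)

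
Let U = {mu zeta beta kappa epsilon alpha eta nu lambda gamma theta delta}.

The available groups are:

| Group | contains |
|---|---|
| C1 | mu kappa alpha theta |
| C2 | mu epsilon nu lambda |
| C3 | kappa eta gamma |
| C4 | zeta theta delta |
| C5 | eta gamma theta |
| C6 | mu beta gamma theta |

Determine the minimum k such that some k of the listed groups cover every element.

C1 and C2 and C3 and C4 and C6 together: C1 ∪ C2 ∪ C3 ∪ C4 ∪ C6 = {mu, zeta, beta, kappa, epsilon, alpha, eta, nu, lambda, gamma, theta, delta} — every element is covered.
No 4 of the 6 groups cover everything (all 15 combinations miss at least one element), so 5 is optimal.

5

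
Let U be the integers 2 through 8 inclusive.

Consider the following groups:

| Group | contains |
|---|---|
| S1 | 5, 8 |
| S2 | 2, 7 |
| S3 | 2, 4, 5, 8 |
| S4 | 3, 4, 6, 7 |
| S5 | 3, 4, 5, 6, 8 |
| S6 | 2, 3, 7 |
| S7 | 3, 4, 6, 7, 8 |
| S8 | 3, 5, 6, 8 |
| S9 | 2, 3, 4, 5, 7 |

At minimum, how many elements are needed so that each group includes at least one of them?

H = {5, 7} meets every group (each contains at least one member of H), and |H| = 2.
The groups S2, S8 are pairwise disjoint, so any hitting set needs a separate element for each — at least 2. Hence 2 is optimal.

2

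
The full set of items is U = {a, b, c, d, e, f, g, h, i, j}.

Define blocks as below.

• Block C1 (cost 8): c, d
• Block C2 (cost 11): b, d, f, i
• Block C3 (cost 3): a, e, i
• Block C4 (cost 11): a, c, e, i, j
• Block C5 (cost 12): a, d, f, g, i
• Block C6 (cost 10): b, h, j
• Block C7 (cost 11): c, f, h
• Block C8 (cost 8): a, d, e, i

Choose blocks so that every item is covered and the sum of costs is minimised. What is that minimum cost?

C4, C5, C6 together cover every item (C4 ∪ C5 ∪ C6 = {a, b, c, d, e, f, g, h, i, j}); total cost 11 + 12 + 10 = 33.
No covering selection has total cost below 33.

33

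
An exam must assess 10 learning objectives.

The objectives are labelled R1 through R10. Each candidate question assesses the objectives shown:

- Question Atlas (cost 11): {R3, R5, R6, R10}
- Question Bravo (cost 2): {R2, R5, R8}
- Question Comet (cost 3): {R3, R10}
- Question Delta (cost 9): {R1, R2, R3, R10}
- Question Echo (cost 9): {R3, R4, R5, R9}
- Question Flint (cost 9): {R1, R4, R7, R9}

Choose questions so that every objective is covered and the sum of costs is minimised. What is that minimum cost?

22

Atlas, Bravo, Flint together cover every objective (Atlas ∪ Bravo ∪ Flint = {R1, R2, R3, R4, R5, R6, R7, R8, R9, R10}); total cost 11 + 2 + 9 = 22.
The greedy pick Bravo, Comet, Flint, Atlas costs 25; no covering selection beats 22.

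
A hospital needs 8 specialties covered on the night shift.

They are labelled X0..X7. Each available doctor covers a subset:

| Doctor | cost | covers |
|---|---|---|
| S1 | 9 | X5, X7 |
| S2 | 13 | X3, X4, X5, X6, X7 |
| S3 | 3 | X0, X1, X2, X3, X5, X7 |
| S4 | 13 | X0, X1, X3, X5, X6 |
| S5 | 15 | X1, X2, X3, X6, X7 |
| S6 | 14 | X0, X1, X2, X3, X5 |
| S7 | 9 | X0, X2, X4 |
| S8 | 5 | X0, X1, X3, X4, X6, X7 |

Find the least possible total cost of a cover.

8

S3, S8 together cover every specialty (S3 ∪ S8 = {X0, X1, X2, X3, X4, X5, X6, X7}); total cost 3 + 5 = 8.
No covering selection has total cost below 8.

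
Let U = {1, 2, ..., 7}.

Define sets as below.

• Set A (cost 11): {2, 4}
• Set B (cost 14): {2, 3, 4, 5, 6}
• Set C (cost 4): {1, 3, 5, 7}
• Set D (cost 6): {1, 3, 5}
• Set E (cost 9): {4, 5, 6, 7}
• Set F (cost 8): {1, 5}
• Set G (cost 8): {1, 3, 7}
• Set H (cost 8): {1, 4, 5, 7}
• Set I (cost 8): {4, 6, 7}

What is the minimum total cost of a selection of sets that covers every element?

B, C together cover every element (B ∪ C = {1, 2, 3, 4, 5, 6, 7}); total cost 14 + 4 = 18.
The greedy pick C, I, A costs 23; no covering selection beats 18.

18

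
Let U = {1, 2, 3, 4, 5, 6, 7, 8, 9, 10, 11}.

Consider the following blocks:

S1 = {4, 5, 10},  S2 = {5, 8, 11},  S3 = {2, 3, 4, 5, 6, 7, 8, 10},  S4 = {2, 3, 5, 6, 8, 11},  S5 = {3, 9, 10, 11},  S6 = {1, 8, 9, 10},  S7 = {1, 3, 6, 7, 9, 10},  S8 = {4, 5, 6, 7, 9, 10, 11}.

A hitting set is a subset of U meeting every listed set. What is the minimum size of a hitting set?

2

H = {8, 10} meets every block (each contains at least one member of H), and |H| = 2.
The blocks S2, S7 are pairwise disjoint, so any hitting set needs a separate item for each — at least 2. Hence 2 is optimal.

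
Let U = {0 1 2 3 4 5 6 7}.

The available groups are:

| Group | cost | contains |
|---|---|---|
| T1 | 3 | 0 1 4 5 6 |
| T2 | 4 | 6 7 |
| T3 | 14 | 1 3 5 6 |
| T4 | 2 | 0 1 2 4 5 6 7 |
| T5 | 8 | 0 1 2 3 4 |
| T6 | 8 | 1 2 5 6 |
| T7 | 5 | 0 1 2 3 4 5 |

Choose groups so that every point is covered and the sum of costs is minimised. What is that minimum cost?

T4, T7 together cover every point (T4 ∪ T7 = {0, 1, 2, 3, 4, 5, 6, 7}); total cost 2 + 5 = 7.
No covering selection has total cost below 7.

7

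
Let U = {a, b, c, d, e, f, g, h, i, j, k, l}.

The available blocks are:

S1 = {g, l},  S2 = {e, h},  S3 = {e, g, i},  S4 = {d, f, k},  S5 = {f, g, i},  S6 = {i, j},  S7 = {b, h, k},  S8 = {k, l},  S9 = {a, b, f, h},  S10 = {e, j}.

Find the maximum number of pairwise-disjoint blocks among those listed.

S1, S2, S4, S6 are pairwise disjoint (S1={g,l}; S2={e,h}; S4={d,f,k}; S6={i,j}).
Every remaining block overlaps one of these, and no 5 of the listed blocks are pairwise disjoint, so 4 is the maximum.

4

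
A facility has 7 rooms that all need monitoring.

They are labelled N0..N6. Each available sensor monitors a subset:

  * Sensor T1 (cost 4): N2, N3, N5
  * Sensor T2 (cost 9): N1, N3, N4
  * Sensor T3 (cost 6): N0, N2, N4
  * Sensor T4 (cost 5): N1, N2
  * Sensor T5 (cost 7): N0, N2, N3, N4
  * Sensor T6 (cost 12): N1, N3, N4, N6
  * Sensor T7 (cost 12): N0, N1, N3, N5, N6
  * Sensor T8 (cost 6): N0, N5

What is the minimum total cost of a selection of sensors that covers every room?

T3, T7 together cover every room (T3 ∪ T7 = {N0, N1, N2, N3, N4, N5, N6}); total cost 6 + 12 = 18.
The greedy pick T1, T3, T4, T6 costs 27; no covering selection beats 18.

18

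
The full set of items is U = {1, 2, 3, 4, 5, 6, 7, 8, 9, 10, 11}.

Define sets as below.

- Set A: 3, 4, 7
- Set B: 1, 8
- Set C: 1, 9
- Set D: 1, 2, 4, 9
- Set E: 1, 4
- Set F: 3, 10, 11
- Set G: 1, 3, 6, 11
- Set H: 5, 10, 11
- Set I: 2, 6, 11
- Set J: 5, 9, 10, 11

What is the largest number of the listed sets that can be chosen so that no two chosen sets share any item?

3

A, C, H are pairwise disjoint (A={3,4,7}; C={1,9}; H={5,10,11}).
Every remaining set overlaps one of these, and no 4 of the listed sets are pairwise disjoint, so 3 is the maximum.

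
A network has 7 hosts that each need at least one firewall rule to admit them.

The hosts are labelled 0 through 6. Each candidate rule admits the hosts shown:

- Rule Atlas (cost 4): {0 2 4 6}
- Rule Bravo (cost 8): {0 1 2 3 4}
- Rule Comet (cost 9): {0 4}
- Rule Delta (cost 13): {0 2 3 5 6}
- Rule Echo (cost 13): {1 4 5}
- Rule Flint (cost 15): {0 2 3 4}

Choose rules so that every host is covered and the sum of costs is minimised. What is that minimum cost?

Bravo, Delta together cover every host (Bravo ∪ Delta = {0, 1, 2, 3, 4, 5, 6}); total cost 8 + 13 = 21.
The greedy pick Atlas, Bravo, Delta costs 25; no covering selection beats 21.

21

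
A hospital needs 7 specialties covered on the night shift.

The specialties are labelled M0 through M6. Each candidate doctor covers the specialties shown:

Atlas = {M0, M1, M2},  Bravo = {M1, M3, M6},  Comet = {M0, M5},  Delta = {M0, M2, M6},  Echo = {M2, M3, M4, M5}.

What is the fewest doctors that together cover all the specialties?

3

Atlas and Bravo and Echo together: Atlas ∪ Bravo ∪ Echo = {M0, M1, M2, M3, M4, M5, M6} — every specialty is covered.
Only Echo contains M4, so Echo is forced; the remaining 3 specialties need at least 2 more doctors (each remaining doctor adds at most 2) — so at least 3 doctors are needed, and 3 is optimal.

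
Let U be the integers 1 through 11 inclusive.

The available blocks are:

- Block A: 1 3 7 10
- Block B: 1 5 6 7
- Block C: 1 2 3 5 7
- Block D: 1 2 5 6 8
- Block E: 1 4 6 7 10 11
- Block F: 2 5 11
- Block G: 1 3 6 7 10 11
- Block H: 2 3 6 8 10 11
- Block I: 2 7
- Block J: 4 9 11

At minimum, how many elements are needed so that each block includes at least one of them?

Take T = {7, 8, 11}. Each listed block contains at least one of these, so T is a hitting set of size 3.
No choice of 2 elements meets every block, so 3 is the minimum.

3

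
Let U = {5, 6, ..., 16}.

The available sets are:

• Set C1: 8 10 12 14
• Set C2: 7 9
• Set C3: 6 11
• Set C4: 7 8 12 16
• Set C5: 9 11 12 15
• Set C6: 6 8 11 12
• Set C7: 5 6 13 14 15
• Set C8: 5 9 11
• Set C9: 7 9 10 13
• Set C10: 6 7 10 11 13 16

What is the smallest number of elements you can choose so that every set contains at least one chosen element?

3

H = {6, 9, 12} meets every set (each contains at least one member of H), and |H| = 3.
The sets C1, C2, C3 are pairwise disjoint, so any hitting set needs a separate element for each — at least 3. Hence 3 is optimal.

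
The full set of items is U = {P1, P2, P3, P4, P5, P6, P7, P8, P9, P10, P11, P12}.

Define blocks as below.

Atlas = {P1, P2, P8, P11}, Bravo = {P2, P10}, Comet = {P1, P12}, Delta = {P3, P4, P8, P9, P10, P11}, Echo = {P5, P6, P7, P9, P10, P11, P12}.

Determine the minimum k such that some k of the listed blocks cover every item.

Atlas and Delta and Echo together: Atlas ∪ Delta ∪ Echo = {P1, P2, P3, P4, P5, P6, P7, P8, P9, P10, P11, P12} — every item is covered.
Only Delta contains P3, so Delta is forced; the remaining 6 items need at least 2 more blocks (each remaining block adds at most 4) — so at least 3 blocks are needed, and 3 is optimal.

3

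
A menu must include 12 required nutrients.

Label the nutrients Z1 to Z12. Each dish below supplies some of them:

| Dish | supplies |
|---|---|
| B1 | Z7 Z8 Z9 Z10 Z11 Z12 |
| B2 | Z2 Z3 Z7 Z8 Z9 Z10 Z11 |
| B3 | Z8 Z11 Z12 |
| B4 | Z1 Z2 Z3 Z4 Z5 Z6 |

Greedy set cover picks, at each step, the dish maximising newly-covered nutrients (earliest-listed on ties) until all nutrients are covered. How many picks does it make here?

Greedy: pick B2 (covers 7 new) → pick B4 (covers 4 new) → pick B1 (covers 1 new). Total picks: 3.
(The true minimum cover uses only 2 dishes, so greedy is not optimal here.)

3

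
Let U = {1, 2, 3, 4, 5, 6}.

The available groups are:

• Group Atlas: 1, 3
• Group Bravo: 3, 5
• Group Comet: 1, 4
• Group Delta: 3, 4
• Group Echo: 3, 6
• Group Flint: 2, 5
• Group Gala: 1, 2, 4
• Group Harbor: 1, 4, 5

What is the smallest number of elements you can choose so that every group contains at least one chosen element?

3

Take H = {2, 3, 4}. Each listed group contains at least one of these, so H is a hitting set of size 3.
The groups Comet, Echo, Flint are pairwise disjoint, so any hitting set needs a separate element for each — at least 3. Hence 3 is optimal.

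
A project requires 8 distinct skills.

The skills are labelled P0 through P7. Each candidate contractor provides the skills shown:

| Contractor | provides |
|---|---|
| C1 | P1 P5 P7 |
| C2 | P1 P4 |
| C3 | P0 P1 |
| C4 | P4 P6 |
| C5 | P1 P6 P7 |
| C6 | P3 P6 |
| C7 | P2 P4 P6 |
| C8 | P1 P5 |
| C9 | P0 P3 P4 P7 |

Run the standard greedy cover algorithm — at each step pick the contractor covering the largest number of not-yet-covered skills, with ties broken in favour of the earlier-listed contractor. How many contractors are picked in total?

Greedy: pick C9 (covers 4 new) → pick C1 (covers 2 new) → pick C7 (covers 2 new). Total picks: 3.

3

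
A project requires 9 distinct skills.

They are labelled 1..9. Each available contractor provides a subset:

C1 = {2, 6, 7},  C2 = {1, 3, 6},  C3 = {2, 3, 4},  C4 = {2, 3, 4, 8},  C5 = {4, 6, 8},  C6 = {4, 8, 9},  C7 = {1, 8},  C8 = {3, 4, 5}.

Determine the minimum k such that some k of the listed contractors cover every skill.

Take {C1, C6, C7, C8}. Their union is {1, 2, 3, 4, 5, 6, 7, 8, 9}, which is all 9 skills.
No 3 of the 8 contractors cover everything (all 56 combinations miss at least one skill), so 4 is optimal.

4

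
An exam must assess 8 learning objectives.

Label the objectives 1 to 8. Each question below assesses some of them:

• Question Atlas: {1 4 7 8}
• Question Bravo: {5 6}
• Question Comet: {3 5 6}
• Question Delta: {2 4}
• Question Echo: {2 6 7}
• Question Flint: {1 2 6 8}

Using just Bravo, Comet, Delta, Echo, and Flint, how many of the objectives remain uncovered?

Union of Bravo, Comet, Delta, Echo, Flint = {1, 2, 3, 4, 5, 6, 7, 8} — that's every objective, so 0 are uncovered.

0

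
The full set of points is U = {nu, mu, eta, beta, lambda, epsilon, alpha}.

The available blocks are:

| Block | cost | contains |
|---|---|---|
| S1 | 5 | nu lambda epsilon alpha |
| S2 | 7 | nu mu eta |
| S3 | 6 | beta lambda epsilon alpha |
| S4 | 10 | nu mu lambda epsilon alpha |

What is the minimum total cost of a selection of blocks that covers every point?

S2, S3 together cover every point (S2 ∪ S3 = {nu, mu, eta, beta, lambda, epsilon, alpha}); total cost 7 + 6 = 13.
The greedy pick S1, S2, S3 costs 18; no covering selection beats 13.

13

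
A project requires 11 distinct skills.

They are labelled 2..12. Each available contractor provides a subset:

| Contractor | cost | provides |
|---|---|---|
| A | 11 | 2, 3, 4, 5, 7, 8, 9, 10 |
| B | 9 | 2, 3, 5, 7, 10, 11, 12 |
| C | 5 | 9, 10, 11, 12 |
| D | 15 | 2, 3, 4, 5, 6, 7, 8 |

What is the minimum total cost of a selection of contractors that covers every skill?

C, D together cover every skill (C ∪ D = {2, 3, 4, 5, 6, 7, 8, 9, 10, 11, 12}); total cost 5 + 15 = 20.
The greedy pick C, A, D costs 31; no covering selection beats 20.

20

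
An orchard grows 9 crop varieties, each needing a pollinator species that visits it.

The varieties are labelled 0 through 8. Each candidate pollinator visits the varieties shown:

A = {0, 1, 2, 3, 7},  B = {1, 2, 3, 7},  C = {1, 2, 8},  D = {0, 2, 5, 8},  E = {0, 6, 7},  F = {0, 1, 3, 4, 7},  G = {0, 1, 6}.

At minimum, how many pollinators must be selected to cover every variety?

3

D and F and G together: D ∪ F ∪ G = {0, 1, 2, 3, 4, 5, 6, 7, 8} — every variety is covered.
Only F contains 4, so F is forced; the remaining 4 varieties need at least 2 more pollinators (each remaining pollinator adds at most 3) — so at least 3 pollinators are needed, and 3 is optimal.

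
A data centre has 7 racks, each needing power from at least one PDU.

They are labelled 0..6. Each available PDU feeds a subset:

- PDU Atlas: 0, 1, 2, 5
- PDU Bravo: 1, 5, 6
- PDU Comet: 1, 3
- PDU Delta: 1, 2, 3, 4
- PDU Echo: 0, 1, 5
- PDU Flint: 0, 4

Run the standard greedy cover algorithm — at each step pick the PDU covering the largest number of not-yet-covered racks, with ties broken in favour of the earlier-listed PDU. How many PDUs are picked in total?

Greedy: pick Atlas (covers 4 new) → pick Delta (covers 2 new) → pick Bravo (covers 1 new). Total picks: 3.

3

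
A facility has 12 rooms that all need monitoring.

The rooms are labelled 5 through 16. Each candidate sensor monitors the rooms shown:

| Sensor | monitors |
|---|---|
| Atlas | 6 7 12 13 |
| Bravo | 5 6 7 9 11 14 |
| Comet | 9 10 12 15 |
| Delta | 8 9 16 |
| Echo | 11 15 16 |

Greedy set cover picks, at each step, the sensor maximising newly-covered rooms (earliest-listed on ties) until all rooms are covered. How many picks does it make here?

Greedy: pick Bravo (covers 6 new) → pick Comet (covers 3 new) → pick Delta (covers 2 new) → pick Atlas (covers 1 new). Total picks: 4.

4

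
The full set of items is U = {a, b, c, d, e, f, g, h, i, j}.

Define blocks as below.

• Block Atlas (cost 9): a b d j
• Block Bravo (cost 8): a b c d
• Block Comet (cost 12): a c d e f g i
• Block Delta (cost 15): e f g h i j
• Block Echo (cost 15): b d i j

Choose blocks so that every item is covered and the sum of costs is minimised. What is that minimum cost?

Bravo, Delta together cover every item (Bravo ∪ Delta = {a, b, c, d, e, f, g, h, i, j}); total cost 8 + 15 = 23.
The greedy pick Comet, Atlas, Delta costs 36; no covering selection beats 23.

23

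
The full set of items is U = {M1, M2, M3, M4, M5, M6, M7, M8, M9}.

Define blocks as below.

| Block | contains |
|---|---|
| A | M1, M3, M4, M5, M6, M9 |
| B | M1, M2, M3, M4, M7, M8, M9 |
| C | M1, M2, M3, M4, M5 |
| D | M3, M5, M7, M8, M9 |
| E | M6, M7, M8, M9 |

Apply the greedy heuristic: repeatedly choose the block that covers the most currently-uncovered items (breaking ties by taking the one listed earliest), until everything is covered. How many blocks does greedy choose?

2

Greedy: pick B (covers 7 new) → pick A (covers 2 new). Total picks: 2.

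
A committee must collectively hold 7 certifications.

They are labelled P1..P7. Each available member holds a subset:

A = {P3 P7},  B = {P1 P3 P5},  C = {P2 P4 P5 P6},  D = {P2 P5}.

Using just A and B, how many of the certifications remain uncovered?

Union of A, B = {P1, P3, P5, P7}.
Not covered: P2, P4, P6 — 3 certifications.

3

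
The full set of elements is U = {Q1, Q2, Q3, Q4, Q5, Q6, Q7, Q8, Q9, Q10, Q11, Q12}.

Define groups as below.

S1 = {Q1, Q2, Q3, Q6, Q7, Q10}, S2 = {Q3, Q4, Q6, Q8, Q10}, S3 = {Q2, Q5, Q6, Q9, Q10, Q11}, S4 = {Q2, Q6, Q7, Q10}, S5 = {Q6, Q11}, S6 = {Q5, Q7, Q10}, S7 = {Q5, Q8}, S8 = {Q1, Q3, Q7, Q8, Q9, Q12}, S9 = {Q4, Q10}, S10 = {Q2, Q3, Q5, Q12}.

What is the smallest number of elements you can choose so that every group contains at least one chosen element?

4

H = {Q6, Q8, Q10, Q12} meets every group (each contains at least one member of H), and |H| = 4.
No choice of 3 elements meets every group, so 4 is the minimum.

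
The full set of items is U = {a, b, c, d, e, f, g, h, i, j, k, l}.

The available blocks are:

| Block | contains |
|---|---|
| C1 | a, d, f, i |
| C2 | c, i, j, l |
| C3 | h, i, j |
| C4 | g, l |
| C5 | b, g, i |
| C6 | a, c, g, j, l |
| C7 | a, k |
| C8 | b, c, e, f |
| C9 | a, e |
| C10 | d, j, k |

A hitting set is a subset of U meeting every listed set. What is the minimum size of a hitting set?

Take T = {a, e, g, j}. Each listed block contains at least one of these, so T is a hitting set of size 4.
The blocks C3, C4, C7, C8 are pairwise disjoint, so any hitting set needs a separate item for each — at least 4. Hence 4 is optimal.

4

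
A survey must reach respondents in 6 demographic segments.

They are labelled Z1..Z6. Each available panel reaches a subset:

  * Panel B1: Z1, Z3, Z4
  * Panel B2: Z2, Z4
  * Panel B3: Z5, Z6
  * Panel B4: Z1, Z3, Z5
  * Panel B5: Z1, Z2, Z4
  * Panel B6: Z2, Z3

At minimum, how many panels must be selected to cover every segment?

Take {B1, B3, B5}. Their union is {Z1, Z2, Z3, Z4, Z5, Z6}, which is all 6 segments.
Only B3 contains Z6, so B3 is forced; the remaining 4 segments need at least 2 more panels (each remaining panel adds at most 3) — so at least 3 panels are needed, and 3 is optimal.

3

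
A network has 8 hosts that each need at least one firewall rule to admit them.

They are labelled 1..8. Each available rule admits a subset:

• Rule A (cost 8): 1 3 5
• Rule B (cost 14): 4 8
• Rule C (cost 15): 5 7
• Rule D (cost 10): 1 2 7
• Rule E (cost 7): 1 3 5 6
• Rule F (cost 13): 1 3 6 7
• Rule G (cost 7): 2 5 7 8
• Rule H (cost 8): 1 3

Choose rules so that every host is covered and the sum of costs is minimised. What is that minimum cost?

B, E, G together cover every host (B ∪ E ∪ G = {1, 2, 3, 4, 5, 6, 7, 8}); total cost 14 + 7 + 7 = 28.
No covering selection has total cost below 28.

28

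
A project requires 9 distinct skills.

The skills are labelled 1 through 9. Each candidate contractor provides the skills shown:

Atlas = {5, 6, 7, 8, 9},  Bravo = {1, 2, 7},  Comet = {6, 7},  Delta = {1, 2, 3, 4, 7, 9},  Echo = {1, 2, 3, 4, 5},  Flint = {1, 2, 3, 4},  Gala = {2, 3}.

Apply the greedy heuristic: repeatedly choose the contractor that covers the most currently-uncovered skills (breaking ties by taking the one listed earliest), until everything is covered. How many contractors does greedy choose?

Greedy: pick Delta (covers 6 new) → pick Atlas (covers 3 new). Total picks: 2.

2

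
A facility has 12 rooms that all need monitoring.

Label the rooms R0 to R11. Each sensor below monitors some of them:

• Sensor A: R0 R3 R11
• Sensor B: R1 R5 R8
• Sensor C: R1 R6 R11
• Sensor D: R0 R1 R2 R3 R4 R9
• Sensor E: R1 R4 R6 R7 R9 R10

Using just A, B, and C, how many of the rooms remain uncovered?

Union of A, B, C = {R0, R1, R3, R5, R6, R8, R11}.
Not covered: R2, R4, R7, R9, R10 — 5 rooms.

5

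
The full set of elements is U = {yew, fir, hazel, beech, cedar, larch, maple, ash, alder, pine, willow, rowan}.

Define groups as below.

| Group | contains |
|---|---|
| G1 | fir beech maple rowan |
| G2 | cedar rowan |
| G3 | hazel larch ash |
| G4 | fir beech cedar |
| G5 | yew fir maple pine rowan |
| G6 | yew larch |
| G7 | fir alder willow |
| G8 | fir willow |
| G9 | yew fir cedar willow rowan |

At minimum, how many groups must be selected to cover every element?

4

Take {G3, G4, G5, G7}. Their union is {yew, fir, hazel, beech, cedar, larch, maple, ash, alder, pine, willow, rowan}, which is all 12 elements.
Only G7 contains alder, so G7 is forced; the remaining 9 elements need at least 3 more groups (each remaining group adds at most 4) — so at least 4 groups are needed, and 4 is optimal.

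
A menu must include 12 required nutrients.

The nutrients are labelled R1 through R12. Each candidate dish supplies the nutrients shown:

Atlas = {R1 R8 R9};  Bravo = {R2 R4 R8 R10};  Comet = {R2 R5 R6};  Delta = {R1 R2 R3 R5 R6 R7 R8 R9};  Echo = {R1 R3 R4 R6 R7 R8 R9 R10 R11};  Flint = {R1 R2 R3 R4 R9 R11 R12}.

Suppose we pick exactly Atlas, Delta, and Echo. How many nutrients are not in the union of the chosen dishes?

Union of Atlas, Delta, Echo = {R1, R2, R3, R4, R5, R6, R7, R8, R9, R10, R11}.
Not covered: R12 — 1 nutrient.

1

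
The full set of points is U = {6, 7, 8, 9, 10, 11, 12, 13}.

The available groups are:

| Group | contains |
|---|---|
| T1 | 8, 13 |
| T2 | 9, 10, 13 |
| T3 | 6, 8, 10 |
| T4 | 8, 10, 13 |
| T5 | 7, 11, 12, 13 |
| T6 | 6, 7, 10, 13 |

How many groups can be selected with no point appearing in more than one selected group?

T3, T5 are pairwise disjoint (T3={6,8,10}; T5={7,11,12,13}).
Every remaining group overlaps one of these, and no 3 of the listed groups are pairwise disjoint, so 2 is the maximum.

2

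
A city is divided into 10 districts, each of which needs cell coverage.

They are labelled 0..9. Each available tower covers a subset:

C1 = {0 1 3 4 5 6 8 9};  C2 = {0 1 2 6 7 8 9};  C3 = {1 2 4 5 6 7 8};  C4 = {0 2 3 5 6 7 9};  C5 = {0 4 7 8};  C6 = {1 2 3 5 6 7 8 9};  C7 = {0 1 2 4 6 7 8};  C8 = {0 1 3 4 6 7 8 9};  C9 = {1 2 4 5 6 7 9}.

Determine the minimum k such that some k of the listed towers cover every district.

2

C1 and C6 together: C1 ∪ C6 = {0, 1, 2, 3, 4, 5, 6, 7, 8, 9} — every district is covered.
No single tower has all 10 districts (the largest, C1, has 8), so 2 is optimal.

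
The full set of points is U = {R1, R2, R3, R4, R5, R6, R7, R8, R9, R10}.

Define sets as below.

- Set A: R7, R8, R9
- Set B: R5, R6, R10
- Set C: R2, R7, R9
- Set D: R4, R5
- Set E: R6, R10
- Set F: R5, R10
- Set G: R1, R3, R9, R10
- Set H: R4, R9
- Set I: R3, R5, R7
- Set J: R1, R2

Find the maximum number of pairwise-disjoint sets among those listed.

4

E, H, I, J are pairwise disjoint (E={R6,R10}; H={R4,R9}; I={R3,R5,R7}; J={R1,R2}).
Every remaining set overlaps one of these, and no 5 of the listed sets are pairwise disjoint, so 4 is the maximum.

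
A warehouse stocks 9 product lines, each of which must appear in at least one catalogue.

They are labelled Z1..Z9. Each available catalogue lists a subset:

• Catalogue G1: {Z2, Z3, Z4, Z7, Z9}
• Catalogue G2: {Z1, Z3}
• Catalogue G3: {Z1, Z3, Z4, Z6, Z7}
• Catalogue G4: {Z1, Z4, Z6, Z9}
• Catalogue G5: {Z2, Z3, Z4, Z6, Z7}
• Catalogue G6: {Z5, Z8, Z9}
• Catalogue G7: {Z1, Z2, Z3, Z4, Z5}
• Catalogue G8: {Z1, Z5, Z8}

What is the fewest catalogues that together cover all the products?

G1 and G4 and G6 together: G1 ∪ G4 ∪ G6 = {Z1, Z2, Z3, Z4, Z5, Z6, Z7, Z8, Z9} — every product is covered.
No 2 of the 8 catalogues cover everything (all 28 combinations miss at least one product), so 3 is optimal.

3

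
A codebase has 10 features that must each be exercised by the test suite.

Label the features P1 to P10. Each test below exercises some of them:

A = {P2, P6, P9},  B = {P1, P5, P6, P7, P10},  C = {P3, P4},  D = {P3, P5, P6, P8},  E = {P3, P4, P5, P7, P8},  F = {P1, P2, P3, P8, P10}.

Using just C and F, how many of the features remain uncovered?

Union of C, F = {P1, P2, P3, P4, P8, P10}.
Not covered: P5, P6, P7, P9 — 4 features.

4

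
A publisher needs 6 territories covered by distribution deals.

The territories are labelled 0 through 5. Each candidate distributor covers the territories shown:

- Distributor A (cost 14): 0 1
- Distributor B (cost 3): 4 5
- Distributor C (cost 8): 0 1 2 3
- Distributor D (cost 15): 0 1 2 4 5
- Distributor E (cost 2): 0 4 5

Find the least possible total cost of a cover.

10

C, E together cover every territory (C ∪ E = {0, 1, 2, 3, 4, 5}); total cost 8 + 2 = 10.
No covering selection has total cost below 10.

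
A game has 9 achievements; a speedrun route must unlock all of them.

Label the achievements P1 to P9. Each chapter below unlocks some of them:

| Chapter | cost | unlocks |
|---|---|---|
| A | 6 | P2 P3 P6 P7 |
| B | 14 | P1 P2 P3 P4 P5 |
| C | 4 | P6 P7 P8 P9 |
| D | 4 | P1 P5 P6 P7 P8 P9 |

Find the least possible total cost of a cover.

18

B, D together cover every achievement (B ∪ D = {P1, P2, P3, P4, P5, P6, P7, P8, P9}); total cost 14 + 4 = 18.
The greedy pick D, A, B costs 24; no covering selection beats 18.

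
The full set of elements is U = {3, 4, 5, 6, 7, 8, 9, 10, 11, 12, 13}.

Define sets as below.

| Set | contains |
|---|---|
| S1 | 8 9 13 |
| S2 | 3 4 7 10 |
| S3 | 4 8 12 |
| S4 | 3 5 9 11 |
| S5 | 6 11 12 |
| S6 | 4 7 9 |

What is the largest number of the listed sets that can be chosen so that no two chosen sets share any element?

S1, S2, S5 are pairwise disjoint (S1={8,9,13}; S2={3,4,7,10}; S5={6,11,12}).
Every remaining set overlaps one of these, and no 4 of the listed sets are pairwise disjoint, so 3 is the maximum.

3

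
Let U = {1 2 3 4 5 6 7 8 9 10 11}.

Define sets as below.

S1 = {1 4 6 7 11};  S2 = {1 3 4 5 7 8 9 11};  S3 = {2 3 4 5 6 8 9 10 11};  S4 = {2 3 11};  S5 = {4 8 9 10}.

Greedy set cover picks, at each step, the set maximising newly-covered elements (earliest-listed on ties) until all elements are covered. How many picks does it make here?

Greedy: pick S3 (covers 9 new) → pick S1 (covers 2 new). Total picks: 2.

2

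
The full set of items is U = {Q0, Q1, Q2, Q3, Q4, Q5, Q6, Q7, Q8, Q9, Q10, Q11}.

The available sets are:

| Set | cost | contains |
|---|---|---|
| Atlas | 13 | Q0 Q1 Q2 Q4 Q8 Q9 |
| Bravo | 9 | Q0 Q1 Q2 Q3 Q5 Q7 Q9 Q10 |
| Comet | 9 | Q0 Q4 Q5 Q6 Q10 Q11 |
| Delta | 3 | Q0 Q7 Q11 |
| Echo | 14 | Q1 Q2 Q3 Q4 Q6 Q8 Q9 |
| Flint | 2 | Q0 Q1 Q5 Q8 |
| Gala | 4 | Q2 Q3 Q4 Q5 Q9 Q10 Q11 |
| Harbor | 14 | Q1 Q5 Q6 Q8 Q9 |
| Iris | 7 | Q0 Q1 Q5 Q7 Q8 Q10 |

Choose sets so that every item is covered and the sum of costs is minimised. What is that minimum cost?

18

Comet, Delta, Flint, Gala together cover every item (Comet ∪ Delta ∪ Flint ∪ Gala = {Q0, Q1, Q2, Q3, Q4, Q5, Q6, Q7, Q8, Q9, Q10, Q11}); total cost 9 + 3 + 2 + 4 = 18.
No covering selection has total cost below 18.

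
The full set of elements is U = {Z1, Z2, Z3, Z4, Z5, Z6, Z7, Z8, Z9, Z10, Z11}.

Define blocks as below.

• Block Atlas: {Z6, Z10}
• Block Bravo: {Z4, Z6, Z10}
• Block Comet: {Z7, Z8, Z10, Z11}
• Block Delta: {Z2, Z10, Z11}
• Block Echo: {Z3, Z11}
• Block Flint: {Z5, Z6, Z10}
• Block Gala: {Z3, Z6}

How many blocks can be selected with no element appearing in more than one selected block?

Atlas, Echo are pairwise disjoint (Atlas={Z6,Z10}; Echo={Z3,Z11}).
Every remaining block overlaps one of these, and no 3 of the listed blocks are pairwise disjoint, so 2 is the maximum.

2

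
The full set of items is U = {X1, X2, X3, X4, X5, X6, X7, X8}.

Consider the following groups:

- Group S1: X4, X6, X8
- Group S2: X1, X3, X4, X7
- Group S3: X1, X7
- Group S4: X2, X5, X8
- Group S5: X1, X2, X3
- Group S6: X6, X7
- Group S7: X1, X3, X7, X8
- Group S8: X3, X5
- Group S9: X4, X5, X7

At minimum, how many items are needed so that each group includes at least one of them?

H = {X1, X5, X6} meets every group (each contains at least one member of H), and |H| = 3.
The groups S1, S3, S8 are pairwise disjoint, so any hitting set needs a separate item for each — at least 3. Hence 3 is optimal.

3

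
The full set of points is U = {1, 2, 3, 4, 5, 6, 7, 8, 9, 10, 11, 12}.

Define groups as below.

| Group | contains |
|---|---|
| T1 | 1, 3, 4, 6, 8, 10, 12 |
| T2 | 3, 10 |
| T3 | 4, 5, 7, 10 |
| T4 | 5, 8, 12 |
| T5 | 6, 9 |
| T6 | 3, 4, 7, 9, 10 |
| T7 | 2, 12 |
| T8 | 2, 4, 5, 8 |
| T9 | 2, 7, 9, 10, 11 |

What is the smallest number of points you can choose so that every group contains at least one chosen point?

4

H = {6, 8, 10, 12} meets every group (each contains at least one member of H), and |H| = 4.
No choice of 3 points meets every group, so 4 is the minimum.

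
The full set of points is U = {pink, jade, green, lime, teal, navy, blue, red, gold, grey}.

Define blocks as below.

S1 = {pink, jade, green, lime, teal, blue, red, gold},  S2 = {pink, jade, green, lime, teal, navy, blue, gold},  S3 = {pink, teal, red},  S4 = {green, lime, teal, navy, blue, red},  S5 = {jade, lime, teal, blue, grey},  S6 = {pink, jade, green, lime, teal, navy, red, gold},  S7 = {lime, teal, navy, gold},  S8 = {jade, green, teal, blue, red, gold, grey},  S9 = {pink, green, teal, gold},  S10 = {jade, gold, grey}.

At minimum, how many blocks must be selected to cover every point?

2

S5 and S6 together: S5 ∪ S6 = {pink, jade, green, lime, teal, navy, blue, red, gold, grey} — every point is covered.
No single block has all 10 points (the largest, S1, has 8), so 2 is optimal.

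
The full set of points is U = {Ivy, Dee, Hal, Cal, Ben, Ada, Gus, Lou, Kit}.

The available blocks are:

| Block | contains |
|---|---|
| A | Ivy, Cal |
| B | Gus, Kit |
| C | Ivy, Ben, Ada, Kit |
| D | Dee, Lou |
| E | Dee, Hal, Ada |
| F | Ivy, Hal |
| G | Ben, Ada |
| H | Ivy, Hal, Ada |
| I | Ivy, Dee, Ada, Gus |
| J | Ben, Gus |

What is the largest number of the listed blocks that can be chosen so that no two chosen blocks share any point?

4

B, D, F, G are pairwise disjoint (B={Gus,Kit}; D={Dee,Lou}; F={Ivy,Hal}; G={Ben,Ada}).
Every remaining block overlaps one of these, and no 5 of the listed blocks are pairwise disjoint, so 4 is the maximum.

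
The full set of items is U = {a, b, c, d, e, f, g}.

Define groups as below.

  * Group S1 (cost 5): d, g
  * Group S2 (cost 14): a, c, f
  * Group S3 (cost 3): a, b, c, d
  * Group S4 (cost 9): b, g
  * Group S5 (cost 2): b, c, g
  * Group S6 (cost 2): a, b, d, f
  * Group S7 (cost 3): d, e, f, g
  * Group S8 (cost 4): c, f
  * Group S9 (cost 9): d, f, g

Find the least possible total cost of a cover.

6

S3, S7 together cover every item (S3 ∪ S7 = {a, b, c, d, e, f, g}); total cost 3 + 3 = 6.
The greedy pick S6, S5, S7 costs 7; no covering selection beats 6.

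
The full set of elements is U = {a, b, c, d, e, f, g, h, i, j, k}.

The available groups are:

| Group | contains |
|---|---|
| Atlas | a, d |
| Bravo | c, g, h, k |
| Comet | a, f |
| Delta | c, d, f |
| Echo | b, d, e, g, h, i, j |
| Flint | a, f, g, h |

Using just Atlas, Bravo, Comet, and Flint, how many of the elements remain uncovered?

Union of Atlas, Bravo, Comet, Flint = {a, c, d, f, g, h, k}.
Not covered: b, e, i, j — 4 elements.

4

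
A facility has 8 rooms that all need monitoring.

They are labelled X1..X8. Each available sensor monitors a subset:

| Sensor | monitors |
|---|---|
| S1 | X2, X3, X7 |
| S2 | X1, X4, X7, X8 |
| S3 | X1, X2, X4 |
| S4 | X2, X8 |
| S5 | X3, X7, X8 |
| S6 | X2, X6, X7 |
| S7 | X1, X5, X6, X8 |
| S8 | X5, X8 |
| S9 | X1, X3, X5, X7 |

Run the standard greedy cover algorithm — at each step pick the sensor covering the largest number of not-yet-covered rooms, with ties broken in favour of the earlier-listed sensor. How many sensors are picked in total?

Greedy: pick S2 (covers 4 new) → pick S1 (covers 2 new) → pick S7 (covers 2 new). Total picks: 3.

3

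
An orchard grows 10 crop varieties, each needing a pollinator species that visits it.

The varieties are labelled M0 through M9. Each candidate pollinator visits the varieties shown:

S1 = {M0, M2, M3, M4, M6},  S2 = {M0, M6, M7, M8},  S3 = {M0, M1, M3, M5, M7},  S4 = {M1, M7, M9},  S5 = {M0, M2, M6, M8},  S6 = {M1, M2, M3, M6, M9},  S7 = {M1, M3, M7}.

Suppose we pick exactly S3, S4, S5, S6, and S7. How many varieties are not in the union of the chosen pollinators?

1

Union of S3, S4, S5, S6, S7 = {M0, M1, M2, M3, M5, M6, M7, M8, M9}.
Not covered: M4 — 1 variety.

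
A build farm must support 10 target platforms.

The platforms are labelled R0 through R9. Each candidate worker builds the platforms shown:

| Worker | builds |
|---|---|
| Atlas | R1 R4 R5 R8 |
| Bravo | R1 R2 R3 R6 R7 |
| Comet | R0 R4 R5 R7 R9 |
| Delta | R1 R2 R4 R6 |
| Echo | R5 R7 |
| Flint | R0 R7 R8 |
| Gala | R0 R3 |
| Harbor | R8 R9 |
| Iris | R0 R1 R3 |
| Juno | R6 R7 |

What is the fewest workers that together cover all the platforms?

Atlas and Bravo and Comet together: Atlas ∪ Bravo ∪ Comet = {R0, R1, R2, R3, R4, R5, R6, R7, R8, R9} — every platform is covered.
No 2 of the 10 workers cover everything (all 45 combinations miss at least one platform), so 3 is optimal.

3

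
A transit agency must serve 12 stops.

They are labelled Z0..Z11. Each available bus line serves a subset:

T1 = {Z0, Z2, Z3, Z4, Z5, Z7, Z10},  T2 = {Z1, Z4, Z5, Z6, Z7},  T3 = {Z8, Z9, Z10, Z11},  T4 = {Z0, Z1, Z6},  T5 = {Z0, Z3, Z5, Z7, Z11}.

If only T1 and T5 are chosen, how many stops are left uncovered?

Union of T1, T5 = {Z0, Z2, Z3, Z4, Z5, Z7, Z10, Z11}.
Not covered: Z1, Z6, Z8, Z9 — 4 stops.

4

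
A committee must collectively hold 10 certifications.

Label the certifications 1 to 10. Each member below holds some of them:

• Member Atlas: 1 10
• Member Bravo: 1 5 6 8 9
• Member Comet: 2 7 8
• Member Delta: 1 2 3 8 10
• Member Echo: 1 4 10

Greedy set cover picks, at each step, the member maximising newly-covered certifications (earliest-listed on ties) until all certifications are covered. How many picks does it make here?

4

Greedy: pick Bravo (covers 5 new) → pick Delta (covers 3 new) → pick Comet (covers 1 new) → pick Echo (covers 1 new). Total picks: 4.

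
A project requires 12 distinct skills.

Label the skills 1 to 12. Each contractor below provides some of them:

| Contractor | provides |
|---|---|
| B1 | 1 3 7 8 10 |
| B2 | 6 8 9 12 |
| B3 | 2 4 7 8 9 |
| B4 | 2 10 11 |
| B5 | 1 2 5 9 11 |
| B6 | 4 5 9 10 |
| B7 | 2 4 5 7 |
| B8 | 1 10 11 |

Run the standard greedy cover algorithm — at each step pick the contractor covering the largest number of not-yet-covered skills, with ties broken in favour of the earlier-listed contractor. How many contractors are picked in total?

Greedy: pick B1 (covers 5 new) → pick B5 (covers 4 new) → pick B2 (covers 2 new) → pick B3 (covers 1 new). Total picks: 4.

4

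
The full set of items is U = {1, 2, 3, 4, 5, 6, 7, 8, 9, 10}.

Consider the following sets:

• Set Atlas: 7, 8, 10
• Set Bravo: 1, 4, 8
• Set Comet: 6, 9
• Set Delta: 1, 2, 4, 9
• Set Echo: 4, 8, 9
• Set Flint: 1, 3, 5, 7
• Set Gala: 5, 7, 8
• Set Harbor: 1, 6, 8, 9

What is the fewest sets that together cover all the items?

Atlas, Delta, Flint, and Harbor cover everything between them: the union {1, 2, 3, 4, 5, 6, 7, 8, 9, 10} is all of U.
No 3 of the 8 sets cover everything (all 56 combinations miss at least one item), so 4 is optimal.

4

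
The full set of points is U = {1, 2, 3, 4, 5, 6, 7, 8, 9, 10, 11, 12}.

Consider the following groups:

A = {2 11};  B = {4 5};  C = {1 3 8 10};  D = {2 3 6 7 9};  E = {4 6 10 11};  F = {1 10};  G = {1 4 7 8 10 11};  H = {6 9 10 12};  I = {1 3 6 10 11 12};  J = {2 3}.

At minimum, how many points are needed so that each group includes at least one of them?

3

The 3 points {2, 5, 10} hit every group.
The groups B, H, J are pairwise disjoint, so any hitting set needs a separate point for each — at least 3. Hence 3 is optimal.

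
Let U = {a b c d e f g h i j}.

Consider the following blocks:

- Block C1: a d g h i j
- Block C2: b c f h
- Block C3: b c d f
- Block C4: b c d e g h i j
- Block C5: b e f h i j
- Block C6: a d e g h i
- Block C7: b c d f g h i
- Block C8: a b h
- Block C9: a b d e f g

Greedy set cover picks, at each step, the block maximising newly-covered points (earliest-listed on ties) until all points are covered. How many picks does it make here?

Greedy: pick C4 (covers 8 new) → pick C9 (covers 2 new). Total picks: 2.

2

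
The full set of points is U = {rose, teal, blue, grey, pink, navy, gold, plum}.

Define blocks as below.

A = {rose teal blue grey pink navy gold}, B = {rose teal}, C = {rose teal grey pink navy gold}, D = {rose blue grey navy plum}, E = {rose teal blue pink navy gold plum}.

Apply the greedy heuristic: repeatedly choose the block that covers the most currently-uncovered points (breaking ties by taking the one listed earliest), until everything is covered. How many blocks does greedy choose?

Greedy: pick A (covers 7 new) → pick D (covers 1 new). Total picks: 2.

2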